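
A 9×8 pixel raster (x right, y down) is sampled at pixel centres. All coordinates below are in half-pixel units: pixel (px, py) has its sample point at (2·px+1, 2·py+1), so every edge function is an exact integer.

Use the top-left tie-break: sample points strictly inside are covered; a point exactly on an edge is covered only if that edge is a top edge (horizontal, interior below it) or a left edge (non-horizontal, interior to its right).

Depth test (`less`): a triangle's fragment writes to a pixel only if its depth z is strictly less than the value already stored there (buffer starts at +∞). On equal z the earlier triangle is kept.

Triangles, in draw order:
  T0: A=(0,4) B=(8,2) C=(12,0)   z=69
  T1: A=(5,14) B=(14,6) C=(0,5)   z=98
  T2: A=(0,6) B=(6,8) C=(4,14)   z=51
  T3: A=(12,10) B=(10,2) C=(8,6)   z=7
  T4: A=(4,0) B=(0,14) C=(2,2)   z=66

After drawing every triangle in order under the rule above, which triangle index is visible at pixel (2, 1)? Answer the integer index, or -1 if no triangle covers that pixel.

T0:
  2·area = 8  (B↔C swapped to make it positive)
  edge (0, 4)→(12, 0): d=(12,-4) top-left  bias=+0
  edge (12, 0)→(8, 2): d=(-4,2) right/bottom  bias=-1
  edge (8, 2)→(0, 4): d=(-8,2) right/bottom  bias=-1
    (4,0)@(9, 1): e=[0,2,6] → X  [on edge]
    (5,0)@(11, 1): e=[8,-2,2] → .
    (1,1)@(3, 3): e=[0,6,2] → X  [on edge]
    (2,1)@(5, 3): e=[8,2,-2] → .
    (4,1)@(9, 3): e=[24,-6,-10] → .
    (1,2)@(3, 5): e=[24,-2,-14] → .
  covered (2 px):
    . . . . X . . . .
    . X . . . . . . .
    . . . . . . . . .
    . . . . . . . . .
    . . . . . . . . .
    . . . . . . . . .
    . . . . . . . . .
    . . . . . . . . .
T1:
  2·area = 121  (B↔C swapped to make it positive)
  edge (5, 14)→(0, 5): d=(-5,-9) top-left  bias=+0
  edge (0, 5)→(14, 6): d=(14,1) right/bottom  bias=-1
  edge (14, 6)→(5, 14): d=(-9,8) right/bottom  bias=-1
    (1,3)@(3, 7): e=[17,25,79] → X
    (2,3)@(5, 7): e=[35,23,63] → X
    (3,3)@(7, 7): e=[53,21,47] → X
    (4,3)@(9, 7): e=[71,19,31] → X
    (5,3)@(11, 7): e=[89,17,15] → X
    (6,3)@(13, 7): e=[107,15,-1] → .
    (1,4)@(3, 9): e=[7,53,61] → X
    (5,4)@(11, 9): e=[79,45,-3] → .
    (1,5)@(3, 11): e=[-3,81,43] → .
    (2,5)@(5, 11): e=[15,79,27] → X
    (4,5)@(9, 11): e=[51,75,-5] → .
    (2,6)@(5, 13): e=[5,107,9] → X
  covered (12 px):
    . . . . . . . . .
    . . . . . . . . .
    . . . . . . . . .
    . X X X X X . . .
    . X X X X . . . .
    . . X X . . . . .
    . . X . . . . . .
    . . . . . . . . .
T2:
  2·area = 40
  edge (0, 6)→(6, 8): d=(6,2) right/bottom  bias=-1
  edge (6, 8)→(4, 14): d=(-2,6) right/bottom  bias=-1
  edge (4, 14)→(0, 6): d=(-4,-8) top-left  bias=+0
    (3,2)@(7, 5): e=[-20,0,60] → .  [on edge]
    (0,3)@(1, 7): e=[4,32,4] → X
    (1,3)@(3, 7): e=[0,20,20] → .  [on edge]
    (0,4)@(1, 9): e=[16,28,-4] → .
    (1,4)@(3, 9): e=[12,16,12] → X
    (2,4)@(5, 9): e=[8,4,28] → X
    (3,4)@(7, 9): e=[4,-8,44] → .
    (4,4)@(9, 9): e=[0,-20,60] → .  [on edge]
    (1,5)@(3, 11): e=[24,12,4] → X
    (2,5)@(5, 11): e=[20,0,20] → .  [on edge]
    (7,5)@(15, 11): e=[0,-60,100] → .  [on edge]
    (1,6)@(3, 13): e=[36,8,-4] → .
  covered (4 px):
    . . . . . . . . .
    . . . . . . . . .
    . . . . . . . . .
    X . . . . . . . .
    . X X . . . . . .
    . X . . . . . . .
    . . . . . . . . .
    . . . . . . . . .
T3:
  2·area = 24  (B↔C swapped to make it positive)
  edge (12, 10)→(8, 6): d=(-4,-4) top-left  bias=+0
  edge (8, 6)→(10, 2): d=(2,-4) top-left  bias=+0
  edge (10, 2)→(12, 10): d=(2,8) right/bottom  bias=-1
    (1,0)@(3, 1): e=[0,-30,54] → .  [on edge]
    (2,1)@(5, 3): e=[0,-18,42] → .  [on edge]
    (3,2)@(7, 5): e=[0,-6,30] → .  [on edge]
    (4,2)@(9, 5): e=[8,2,14] → X
    (5,2)@(11, 5): e=[16,10,-2] → .
    (4,3)@(9, 7): e=[0,6,18] → X  [on edge]
    (5,3)@(11, 7): e=[8,14,2] → X
    (6,3)@(13, 7): e=[16,22,-14] → .
    (4,4)@(9, 9): e=[-8,10,22] → .
    (5,4)@(11, 9): e=[0,18,6] → X  [on edge]
    (6,4)@(13, 9): e=[8,26,-10] → .
    (5,5)@(11, 11): e=[-8,22,10] → .
    (6,5)@(13, 11): e=[0,30,-6] → .  [on edge]
    (7,6)@(15, 13): e=[0,42,-18] → .  [on edge]
    (8,7)@(17, 15): e=[0,54,-30] → .  [on edge]
  covered (4 px):
    . . . . . . . . .
    . . . . . . . . .
    . . . . X . . . .
    . . . . X X . . .
    . . . . . X . . .
    . . . . . . . . .
    . . . . . . . . .
    . . . . . . . . .
T4:
  2·area = 20
  edge (4, 0)→(0, 14): d=(-4,14) right/bottom  bias=-1
  edge (0, 14)→(2, 2): d=(2,-12) top-left  bias=+0
  edge (2, 2)→(4, 0): d=(2,-2) top-left  bias=+0
    (1,0)@(3, 1): e=[10,10,0] → X  [on edge]
    (2,0)@(5, 1): e=[-18,34,4] → .
    (0,1)@(1, 3): e=[30,-10,0] → .  [on edge]
    (1,1)@(3, 3): e=[2,14,4] → X
    (2,1)@(5, 3): e=[-26,38,8] → .
    (1,2)@(3, 5): e=[-6,18,8] → .
    (0,4)@(1, 9): e=[6,2,12] → X
    (1,4)@(3, 9): e=[-22,26,16] → .
    (0,5)@(1, 11): e=[-2,6,16] → .
  covered (3 px):
    . X . . . . . . .
    . X . . . . . . .
    . . . . . . . . .
    . . . . . . . . .
    X . . . . . . . .
    . . . . . . . . .
    . . . . . . . . .
    . . . . . . . . .

Z-buffer (winner per pixel, '.' = empty):
  . 4 . . 0 . . . .
  . 4 . . . . . . .
  . . . . 3 . . . .
  2 1 1 1 3 3 . . .
  4 2 2 1 1 3 . . .
  . 2 1 1 . . . . .
  . . 1 . . . . . .
  . . . . . . . . .

Result: -1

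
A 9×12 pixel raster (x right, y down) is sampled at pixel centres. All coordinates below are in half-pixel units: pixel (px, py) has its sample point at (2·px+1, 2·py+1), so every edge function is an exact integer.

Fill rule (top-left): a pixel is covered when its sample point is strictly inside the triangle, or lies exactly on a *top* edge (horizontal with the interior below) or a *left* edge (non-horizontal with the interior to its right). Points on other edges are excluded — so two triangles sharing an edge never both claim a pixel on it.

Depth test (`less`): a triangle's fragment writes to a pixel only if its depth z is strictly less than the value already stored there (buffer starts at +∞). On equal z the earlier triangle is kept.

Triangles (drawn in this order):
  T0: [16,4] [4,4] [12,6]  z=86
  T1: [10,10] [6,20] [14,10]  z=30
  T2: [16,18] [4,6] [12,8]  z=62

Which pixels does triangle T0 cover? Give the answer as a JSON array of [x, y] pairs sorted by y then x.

T0:
  2·area = 24  (B↔C swapped to make it positive)
  edge (16, 4)→(12, 6): d=(-4,2) right/bottom  bias=-1
  edge (12, 6)→(4, 4): d=(-8,-2) top-left  bias=+0
  edge (4, 4)→(16, 4): d=(12,0) top-left  bias=+0
    (4,2)@(9, 5): e=[10,2,12] → █
    (5,2)@(11, 5): e=[6,6,12] → █
    (6,2)@(13, 5): e=[2,10,12] → █
    (7,2)@(15, 5): e=[-2,14,12] → ·
    (4,3)@(9, 7): e=[2,-14,36] → ·
    (5,3)@(11, 7): e=[-2,-10,36] → ·
    (6,3)@(13, 7): e=[-6,-6,36] → ·
  covered (3 px):
    · · · · · · · · ·
    · · · · · · · · ·
    · · · · █ █ █ · ·
    · · · · · · · · ·
    · · · · · · · · ·
    · · · · · · · · ·
    · · · · · · · · ·
    · · · · · · · · ·
    · · · · · · · · ·
    · · · · · · · · ·
    · · · · · · · · ·
    · · · · · · · · ·
T1:
  2·area = 40  (B↔C swapped to make it positive)
  edge (10, 10)→(14, 10): d=(4,0) top-left  bias=+0
  edge (14, 10)→(6, 20): d=(-8,10) right/bottom  bias=-1
  edge (6, 20)→(10, 10): d=(4,-10) top-left  bias=+0
    (5,5)@(11, 11): e=[4,22,14] → █
    (6,5)@(13, 11): e=[4,2,34] → █
    (7,5)@(15, 11): e=[4,-18,54] → ·
    (4,6)@(9, 13): e=[12,26,2] → █
    (6,6)@(13, 13): e=[12,-14,42] → ·
    (4,7)@(9, 15): e=[20,10,10] → █
    (5,7)@(11, 15): e=[20,-10,30] → ·
    (4,8)@(9, 17): e=[28,-6,18] → ·
  covered (5 px):
    · · · · · · · · ·
    · · · · · · · · ·
    · · · · · · · · ·
    · · · · · · · · ·
    · · · · · · · · ·
    · · · · · █ █ · ·
    · · · · █ █ · · ·
    · · · · █ · · · ·
    · · · · · · · · ·
    · · · · · · · · ·
    · · · · · · · · ·
    · · · · · · · · ·
T2:
  2·area = 72
  edge (16, 18)→(4, 6): d=(-12,-12) top-left  bias=+0
  edge (4, 6)→(12, 8): d=(8,2) right/bottom  bias=-1
  edge (12, 8)→(16, 18): d=(4,10) right/bottom  bias=-1
    (0,1)@(1, 3): e=[0,-18,90] → ·  [on edge]
    (1,2)@(3, 5): e=[0,-6,78] → ·  [on edge]
    (2,3)@(5, 7): e=[0,6,66] → █  [on edge]
    (3,3)@(7, 7): e=[24,2,46] → █
    (4,3)@(9, 7): e=[48,-2,26] → ·
    (2,4)@(5, 9): e=[-24,22,74] → ·
    (3,4)@(7, 9): e=[0,18,54] → █  [on edge]
    (4,4)@(9, 9): e=[24,14,34] → █
    (5,4)@(11, 9): e=[48,10,14] → █
    (6,4)@(13, 9): e=[72,6,-6] → ·
    (3,5)@(7, 11): e=[-24,34,62] → ·
    (4,5)@(9, 11): e=[0,30,42] → █  [on edge]
    (5,6)@(11, 13): e=[0,42,30] → █  [on edge]
    (6,7)@(13, 15): e=[0,54,18] → █  [on edge]
    (7,8)@(15, 17): e=[0,66,6] → █  [on edge]
    (8,9)@(17, 19): e=[0,78,-6] → ·  [on edge]
  covered (12 px):
    · · · · · · · · ·
    · · · · · · · · ·
    · · · · · · · · ·
    · · █ █ · · · · ·
    · · · █ █ █ · · ·
    · · · · █ █ █ · ·
    · · · · · █ █ · ·
    · · · · · · █ · ·
    · · · · · · · █ ·
    · · · · · · · · ·
    · · · · · · · · ·
    · · · · · · · · ·

Answer: [[4,2],[5,2],[6,2]]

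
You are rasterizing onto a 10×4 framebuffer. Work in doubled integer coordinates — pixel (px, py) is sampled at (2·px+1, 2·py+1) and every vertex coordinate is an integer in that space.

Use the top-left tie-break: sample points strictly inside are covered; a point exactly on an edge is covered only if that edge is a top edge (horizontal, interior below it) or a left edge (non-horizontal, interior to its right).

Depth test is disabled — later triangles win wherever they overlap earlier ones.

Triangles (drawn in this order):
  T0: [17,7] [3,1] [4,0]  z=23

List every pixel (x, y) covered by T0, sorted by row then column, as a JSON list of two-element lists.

T0:
  2·area = 20
  edge (17, 7)→(3, 1): d=(-14,-6) top-left  bias=+0
  edge (3, 1)→(4, 0): d=(1,-1) top-left  bias=+0
  edge (4, 0)→(17, 7): d=(13,7) right/bottom  bias=-1
    (1,0)@(3, 1): e=[0,0,20] → █  [on edge]
    (2,0)@(5, 1): e=[12,2,6] → █
    (3,0)@(7, 1): e=[24,4,-8] → ·
    (0,1)@(1, 3): e=[-40,0,60] → ·  [on edge]
    (1,1)@(3, 3): e=[-28,2,46] → ·
    (2,1)@(5, 3): e=[-16,4,32] → ·
    (4,1)@(9, 3): e=[8,8,4] → █
    (5,1)@(11, 3): e=[20,10,-10] → ·
    (4,2)@(9, 5): e=[-20,10,30] → ·
    (6,2)@(13, 5): e=[4,14,2] → █
    (7,2)@(15, 5): e=[16,16,-12] → ·
    (6,3)@(13, 7): e=[-24,16,28] → ·
    (8,3)@(17, 7): e=[0,20,0] → ·  [on edge]
  covered (4 px):
    · █ █ · · · · · · ·
    · · · · █ · · · · ·
    · · · · · · █ · · ·
    · · · · · · · · · ·

Answer: [[1,0],[2,0],[4,1],[6,2]]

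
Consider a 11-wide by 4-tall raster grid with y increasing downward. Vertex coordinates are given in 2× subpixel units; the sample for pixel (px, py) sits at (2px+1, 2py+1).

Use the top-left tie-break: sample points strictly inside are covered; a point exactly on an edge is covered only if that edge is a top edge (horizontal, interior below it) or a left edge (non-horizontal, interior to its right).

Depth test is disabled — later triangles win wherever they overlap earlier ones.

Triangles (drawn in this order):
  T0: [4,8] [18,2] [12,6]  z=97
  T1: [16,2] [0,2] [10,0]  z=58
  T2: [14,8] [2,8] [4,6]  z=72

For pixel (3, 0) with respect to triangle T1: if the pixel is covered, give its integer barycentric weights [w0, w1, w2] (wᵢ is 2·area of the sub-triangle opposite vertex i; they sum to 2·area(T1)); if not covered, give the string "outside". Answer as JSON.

T0:
  2·area = 20
  edge (4, 8)→(18, 2): d=(14,-6) top-left  bias=+0
  edge (18, 2)→(12, 6): d=(-6,4) right/bottom  bias=-1
  edge (12, 6)→(4, 8): d=(-8,2) right/bottom  bias=-1
    (5,2)@(11, 5): e=[0,10,10] → █  [on edge]
    (6,2)@(13, 5): e=[12,2,6] → █
    (7,2)@(15, 5): e=[24,-6,2] → ·
    (3,3)@(7, 7): e=[4,14,2] → █
    (4,3)@(9, 7): e=[16,6,-2] → ·
    (5,3)@(11, 7): e=[28,-2,-6] → ·
    (6,3)@(13, 7): e=[40,-10,-10] → ·
  covered (3 px):
    · · · · · · · · · · ·
    · · · · · · · · · · ·
    · · · · · █ █ · · · ·
    · · · █ · · · · · · ·
T1:
  2·area = 32
  edge (16, 2)→(0, 2): d=(-16,0) right/bottom  bias=-1
  edge (0, 2)→(10, 0): d=(10,-2) top-left  bias=+0
  edge (10, 0)→(16, 2): d=(6,2) right/bottom  bias=-1
    (2,0)@(5, 1): e=[16,0,16] → █  [on edge]
    (3,0)@(7, 1): e=[16,4,12] → █
    (4,0)@(9, 1): e=[16,8,8] → █
    (5,0)@(11, 1): e=[16,12,4] → █
    (6,0)@(13, 1): e=[16,16,0] → ·  [on edge]
    (2,1)@(5, 3): e=[-16,20,28] → ·
    (3,1)@(7, 3): e=[-16,24,24] → ·
    (4,1)@(9, 3): e=[-16,28,20] → ·
    (5,1)@(11, 3): e=[-16,32,16] → ·
    (9,1)@(19, 3): e=[-16,48,0] → ·  [on edge]
  covered (4 px):
    · · █ █ █ █ · · · · ·
    · · · · · · · · · · ·
    · · · · · · · · · · ·
    · · · · · · · · · · ·
T2:
  2·area = 24
  edge (14, 8)→(2, 8): d=(-12,0) right/bottom  bias=-1
  edge (2, 8)→(4, 6): d=(2,-2) top-left  bias=+0
  edge (4, 6)→(14, 8): d=(10,2) right/bottom  bias=-1
    (4,0)@(9, 1): e=[84,0,-60] → ·  [on edge]
    (3,1)@(7, 3): e=[60,0,-36] → ·  [on edge]
    (2,2)@(5, 5): e=[36,0,-12] → ·  [on edge]
    (1,3)@(3, 7): e=[12,0,12] → █  [on edge]
    (2,3)@(5, 7): e=[12,4,8] → █
    (3,3)@(7, 7): e=[12,8,4] → █
    (4,3)@(9, 7): e=[12,12,0] → ·  [on edge]
  covered (3 px):
    · · · · · · · · · · ·
    · · · · · · · · · · ·
    · · · · · · · · · · ·
    · █ █ █ · · · · · · ·

Result: [4,12,16]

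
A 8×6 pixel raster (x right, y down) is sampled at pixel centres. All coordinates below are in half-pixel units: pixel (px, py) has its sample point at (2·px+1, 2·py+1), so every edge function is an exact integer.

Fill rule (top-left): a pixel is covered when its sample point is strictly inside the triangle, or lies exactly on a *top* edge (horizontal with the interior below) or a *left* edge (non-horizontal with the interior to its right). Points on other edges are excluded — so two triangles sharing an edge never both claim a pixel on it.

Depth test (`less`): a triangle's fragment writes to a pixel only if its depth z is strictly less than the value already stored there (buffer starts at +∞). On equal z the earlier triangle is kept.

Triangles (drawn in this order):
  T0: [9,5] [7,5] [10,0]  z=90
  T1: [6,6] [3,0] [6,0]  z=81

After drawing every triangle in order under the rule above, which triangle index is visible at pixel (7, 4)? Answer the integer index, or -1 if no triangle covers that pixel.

T0:
  2·area = 10
  edge (9, 5)→(7, 5): d=(-2,0) right/bottom  bias=-1
  edge (7, 5)→(10, 0): d=(3,-5) top-left  bias=+0
  edge (10, 0)→(9, 5): d=(-1,5) right/bottom  bias=-1
    (4,1)@(9, 3): e=[4,4,2] → X
    (5,1)@(11, 3): e=[4,14,-8] → .
    (0,2)@(1, 5): e=[0,-30,40] → .  [on edge]
    (1,2)@(3, 5): e=[0,-20,30] → .  [on edge]
    (2,2)@(5, 5): e=[0,-10,20] → .  [on edge]
    (3,2)@(7, 5): e=[0,0,10] → .  [on edge]
    (4,2)@(9, 5): e=[0,10,0] → .  [on edge]
    (5,2)@(11, 5): e=[0,20,-10] → .  [on edge]
    (6,2)@(13, 5): e=[0,30,-20] → .  [on edge]
    (7,2)@(15, 5): e=[0,40,-30] → .  [on edge]
  covered (1 px):
    . . . . . . . .
    . . . . X . . .
    . . . . . . . .
    . . . . . . . .
    . . . . . . . .
    . . . . . . . .
T1:
  2·area = 18
  edge (6, 6)→(3, 0): d=(-3,-6) top-left  bias=+0
  edge (3, 0)→(6, 0): d=(3,0) top-left  bias=+0
  edge (6, 0)→(6, 6): d=(0,6) right/bottom  bias=-1
    (2,0)@(5, 1): e=[9,3,6] → X
    (3,0)@(7, 1): e=[21,3,-6] → .
    (2,1)@(5, 3): e=[3,9,6] → X
    (3,1)@(7, 3): e=[15,9,-6] → .
    (2,2)@(5, 5): e=[-3,15,6] → .
  covered (2 px):
    . . X . . . . .
    . . X . . . . .
    . . . . . . . .
    . . . . . . . .
    . . . . . . . .
    . . . . . . . .

Z-buffer (winner per pixel, '.' = empty):
  . . 1 . . . . .
  . . 1 . 0 . . .
  . . . . . . . .
  . . . . . . . .
  . . . . . . . .
  . . . . . . . .

Final: -1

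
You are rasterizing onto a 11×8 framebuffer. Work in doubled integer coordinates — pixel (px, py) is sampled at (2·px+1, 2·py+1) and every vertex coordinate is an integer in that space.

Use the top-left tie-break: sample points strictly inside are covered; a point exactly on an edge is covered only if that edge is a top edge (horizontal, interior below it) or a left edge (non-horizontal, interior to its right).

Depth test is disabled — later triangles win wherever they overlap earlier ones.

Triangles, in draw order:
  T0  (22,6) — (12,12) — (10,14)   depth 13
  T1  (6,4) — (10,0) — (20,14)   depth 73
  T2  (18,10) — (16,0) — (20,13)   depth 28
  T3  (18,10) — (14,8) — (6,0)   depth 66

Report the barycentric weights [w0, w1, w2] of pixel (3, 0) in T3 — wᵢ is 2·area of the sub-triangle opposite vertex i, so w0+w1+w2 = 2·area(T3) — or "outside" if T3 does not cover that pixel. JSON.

T0:
  2·area = 8  (B↔C swapped to make it positive)
  edge (22, 6)→(10, 14): d=(-12,8) right/bottom  bias=-1
  edge (10, 14)→(12, 12): d=(2,-2) top-left  bias=+0
  edge (12, 12)→(22, 6): d=(10,-6) top-left  bias=+0
    (10,1)@(21, 3): e=[44,0,-36] → .  [on edge]
    (9,2)@(19, 5): e=[36,0,-28] → .  [on edge]
    (8,3)@(17, 7): e=[28,0,-20] → .  [on edge]
    (7,4)@(15, 9): e=[20,0,-12] → .  [on edge]
    (8,4)@(17, 9): e=[4,4,0] → X  [on edge]
    (9,4)@(19, 9): e=[-12,8,12] → .
    (6,5)@(13, 11): e=[12,0,-4] → .  [on edge]
    (8,5)@(17, 11): e=[-20,8,20] → .
    (5,6)@(11, 13): e=[4,0,4] → X  [on edge]
    (6,6)@(13, 13): e=[-12,4,16] → .
    (3,7)@(7, 15): e=[12,-4,0] → .  [on edge]
    (4,7)@(9, 15): e=[-4,0,12] → .  [on edge]
  covered (2 px):
    . . . . . . . . . . .
    . . . . . . . . . . .
    . . . . . . . . . . .
    . . . . . . . . . . .
    . . . . . . . . X . .
    . . . . . . . . . . .
    . . . . . X . . . . .
    . . . . . . . . . . .
T1:
  2·area = 96
  edge (6, 4)→(10, 0): d=(4,-4) top-left  bias=+0
  edge (10, 0)→(20, 14): d=(10,14) right/bottom  bias=-1
  edge (20, 14)→(6, 4): d=(-14,-10) top-left  bias=+0
    (4,0)@(9, 1): e=[0,24,72] → X  [on edge]
    (5,0)@(11, 1): e=[8,-4,92] → .
    (3,1)@(7, 3): e=[0,72,24] → X  [on edge]
    (5,1)@(11, 3): e=[16,16,64] → X
    (6,1)@(13, 3): e=[24,-12,84] → .
    (2,2)@(5, 5): e=[0,120,-24] → .  [on edge]
    (3,2)@(7, 5): e=[8,92,-4] → .
    (4,2)@(9, 5): e=[16,64,16] → X
    (6,2)@(13, 5): e=[32,8,56] → X
    (7,2)@(15, 5): e=[40,-20,76] → .
    (1,3)@(3, 7): e=[0,168,-72] → .  [on edge]
    (4,3)@(9, 7): e=[24,84,-12] → .
    (7,3)@(15, 7): e=[48,0,48] → .  [on edge]
    (0,4)@(1, 9): e=[0,216,-120] → .  [on edge]
    (6,4)@(13, 9): e=[48,48,0] → X  [on edge]
  covered (13 px):
    . . . . X . . . . . .
    . . . X X X . . . . .
    . . . . X X X . . . .
    . . . . . X X . . . .
    . . . . . . X X . . .
    . . . . . . . . X . .
    . . . . . . . . . X .
    . . . . . . . . . . .
T2:
  2·area = 14
  edge (18, 10)→(16, 0): d=(-2,-10) top-left  bias=+0
  edge (16, 0)→(20, 13): d=(4,13) right/bottom  bias=-1
  edge (20, 13)→(18, 10): d=(-2,-3) top-left  bias=+0
    (8,2)@(17, 5): e=[0,7,7] → X  [on edge]
    (9,2)@(19, 5): e=[20,-19,13] → .
    (8,3)@(17, 7): e=[-4,15,3] → .
    (9,5)@(19, 11): e=[8,5,1] → X
    (10,5)@(21, 11): e=[28,-21,7] → .
    (9,6)@(19, 13): e=[4,13,-3] → .
    (9,7)@(19, 15): e=[0,21,-7] → .  [on edge]
  covered (2 px):
    . . . . . . . . . . .
    . . . . . . . . . . .
    . . . . . . . . X . .
    . . . . . . . . . . .
    . . . . . . . . . . .
    . . . . . . . . . X .
    . . . . . . . . . . .
    . . . . . . . . . . .
T3:
  2·area = 16
  edge (18, 10)→(14, 8): d=(-4,-2) top-left  bias=+0
  edge (14, 8)→(6, 0): d=(-8,-8) top-left  bias=+0
  edge (6, 0)→(18, 10): d=(12,10) right/bottom  bias=-1
    (3,0)@(7, 1): e=[14,0,2] → X  [on edge]
    (4,0)@(9, 1): e=[18,16,-18] → .
    (3,1)@(7, 3): e=[6,-16,26] → .
    (4,1)@(9, 3): e=[10,0,6] → X  [on edge]
    (5,1)@(11, 3): e=[14,16,-14] → .
    (4,2)@(9, 5): e=[2,-16,30] → .
    (5,2)@(11, 5): e=[6,0,10] → X  [on edge]
    (6,2)@(13, 5): e=[10,16,-10] → .
    (5,3)@(11, 7): e=[-2,-16,34] → .
    (6,3)@(13, 7): e=[2,0,14] → X  [on edge]
    (7,3)@(15, 7): e=[6,16,-6] → .
    (6,4)@(13, 9): e=[-6,-16,38] → .
    (7,4)@(15, 9): e=[-2,0,18] → .  [on edge]
    (8,5)@(17, 11): e=[-6,0,22] → .  [on edge]
    (9,6)@(19, 13): e=[-10,0,26] → .  [on edge]
    (10,7)@(21, 15): e=[-14,0,30] → .  [on edge]
  covered (4 px):
    . . . X . . . . . . .
    . . . . X . . . . . .
    . . . . . X . . . . .
    . . . . . . X . . . .
    . . . . . . . . . . .
    . . . . . . . . . . .
    . . . . . . . . . . .
    . . . . . . . . . . .

Answer: [0,2,14]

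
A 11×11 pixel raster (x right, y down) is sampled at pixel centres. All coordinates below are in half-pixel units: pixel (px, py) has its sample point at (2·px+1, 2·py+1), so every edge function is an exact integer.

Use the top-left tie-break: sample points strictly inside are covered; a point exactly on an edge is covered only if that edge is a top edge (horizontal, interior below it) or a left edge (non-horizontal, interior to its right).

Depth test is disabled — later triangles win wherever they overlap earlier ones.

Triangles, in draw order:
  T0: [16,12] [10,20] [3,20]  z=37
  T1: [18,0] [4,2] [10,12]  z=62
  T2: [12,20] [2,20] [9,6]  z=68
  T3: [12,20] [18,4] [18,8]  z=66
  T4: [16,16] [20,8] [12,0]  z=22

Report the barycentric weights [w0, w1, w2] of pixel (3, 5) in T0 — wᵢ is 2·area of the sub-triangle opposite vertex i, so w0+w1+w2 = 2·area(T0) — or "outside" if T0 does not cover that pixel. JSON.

T0:
  2·area = 56
  edge (16, 12)→(10, 20): d=(-6,8) right/bottom  bias=-1
  edge (10, 20)→(3, 20): d=(-7,0) right/bottom  bias=-1
  edge (3, 20)→(16, 12): d=(13,-8) top-left  bias=+0
    (7,6)@(15, 13): e=[2,49,5] → X
    (8,6)@(17, 13): e=[-14,49,21] → .
    (6,7)@(13, 15): e=[6,35,15] → X
    (7,7)@(15, 15): e=[-10,35,31] → .
    (4,8)@(9, 17): e=[26,21,9] → X
    (5,8)@(11, 17): e=[10,21,25] → X
    (6,8)@(13, 17): e=[-6,21,41] → .
    (2,9)@(5, 19): e=[46,7,3] → X
    (3,9)@(7, 19): e=[30,7,19] → X
    (5,9)@(11, 19): e=[-2,7,51] → .
    (2,10)@(5, 21): e=[34,-7,29] → .
    (3,10)@(7, 21): e=[18,-7,45] → .
  covered (7 px):
    . . . . . . . . . . .
    . . . . . . . . . . .
    . . . . . . . . . . .
    . . . . . . . . . . .
    . . . . . . . . . . .
    . . . . . . . . . . .
    . . . . . . . X . . .
    . . . . . . X . . . .
    . . . . X X . . . . .
    . . X X X . . . . . .
    . . . . . . . . . . .
T1:
  2·area = 152  (B↔C swapped to make it positive)
  edge (18, 0)→(10, 12): d=(-8,12) right/bottom  bias=-1
  edge (10, 12)→(4, 2): d=(-6,-10) top-left  bias=+0
  edge (4, 2)→(18, 0): d=(14,-2) top-left  bias=+0
    (5,0)@(11, 1): e=[76,76,0] → X  [on edge]
    (6,0)@(13, 1): e=[52,96,4] → X
    (7,0)@(15, 1): e=[28,116,8] → X
    (8,0)@(17, 1): e=[4,136,12] → X
    (9,0)@(19, 1): e=[-20,156,16] → .
    (2,1)@(5, 3): e=[132,4,16] → X
    (3,1)@(7, 3): e=[108,24,20] → X
    (4,1)@(9, 3): e=[84,44,24] → X
    (8,1)@(17, 3): e=[-12,124,40] → .
    (2,2)@(5, 5): e=[116,-8,44] → .
    (3,2)@(7, 5): e=[92,12,48] → X
    (7,2)@(15, 5): e=[-4,92,64] → .
    (3,3)@(7, 7): e=[76,0,76] → X  [on edge]
    (6,8)@(13, 17): e=[-76,0,228] → .  [on edge]
  covered (20 px):
    . . . . . X X X X . .
    . . X X X X X X . . .
    . . . X X X X . . . .
    . . . X X X X . . . .
    . . . . X X . . . . .
    . . . . . . . . . . .
    . . . . . . . . . . .
    . . . . . . . . . . .
    . . . . . . . . . . .
    . . . . . . . . . . .
    . . . . . . . . . . .
T2:
  2·area = 140
  edge (12, 20)→(2, 20): d=(-10,0) right/bottom  bias=-1
  edge (2, 20)→(9, 6): d=(7,-14) top-left  bias=+0
  edge (9, 6)→(12, 20): d=(3,14) right/bottom  bias=-1
    (4,3)@(9, 7): e=[130,7,3] → X
    (5,3)@(11, 7): e=[130,35,-25] → .
    (4,4)@(9, 9): e=[110,21,9] → X
    (5,4)@(11, 9): e=[110,49,-19] → .
    (3,5)@(7, 11): e=[90,7,43] → X
    (5,5)@(11, 11): e=[90,63,-13] → .
    (3,6)@(7, 13): e=[70,21,49] → X
    (5,6)@(11, 13): e=[70,77,-7] → .
    (2,7)@(5, 15): e=[50,7,83] → X
    (5,7)@(11, 15): e=[50,91,-1] → .
    (2,8)@(5, 17): e=[30,21,89] → X
    (5,8)@(11, 17): e=[30,105,5] → X
  covered (18 px):
    . . . . . . . . . . .
    . . . . . . . . . . .
    . . . . . . . . . . .
    . . . . X . . . . . .
    . . . . X . . . . . .
    . . . X X . . . . . .
    . . . X X . . . . . .
    . . X X X . . . . . .
    . . X X X X . . . . .
    . X X X X X . . . . .
    . . . . . . . . . . .
T3:
  2·area = 24
  edge (12, 20)→(18, 4): d=(6,-16) top-left  bias=+0
  edge (18, 4)→(18, 8): d=(0,4) right/bottom  bias=-1
  edge (18, 8)→(12, 20): d=(-6,12) right/bottom  bias=-1
    (8,3)@(17, 7): e=[2,4,18] → X
    (9,3)@(19, 7): e=[34,-4,-6] → .
    (8,4)@(17, 9): e=[14,4,6] → X
    (9,4)@(19, 9): e=[46,-4,-18] → .
    (8,5)@(17, 11): e=[26,4,-6] → .
    (7,6)@(15, 13): e=[6,12,6] → X
    (8,6)@(17, 13): e=[38,4,-18] → .
    (7,7)@(15, 15): e=[18,12,-6] → .
  covered (3 px):
    . . . . . . . . . . .
    . . . . . . . . . . .
    . . . . . . . . . . .
    . . . . . . . . X . .
    . . . . . . . . X . .
    . . . . . . . . . . .
    . . . . . . . X . . .
    . . . . . . . . . . .
    . . . . . . . . . . .
    . . . . . . . . . . .
    . . . . . . . . . . .
T4:
  2·area = 96  (B↔C swapped to make it positive)
  edge (16, 16)→(12, 0): d=(-4,-16) top-left  bias=+0
  edge (12, 0)→(20, 8): d=(8,8) right/bottom  bias=-1
  edge (20, 8)→(16, 16): d=(-4,8) right/bottom  bias=-1
    (6,0)@(13, 1): e=[12,0,84] → .  [on edge]
    (6,1)@(13, 3): e=[4,16,76] → X
    (7,1)@(15, 3): e=[36,0,60] → .  [on edge]
    (6,2)@(13, 5): e=[-4,32,68] → .
    (7,2)@(15, 5): e=[28,16,52] → X
    (8,2)@(17, 5): e=[60,0,36] → .  [on edge]
    (7,3)@(15, 7): e=[20,32,44] → X
    (8,3)@(17, 7): e=[52,16,28] → X
    (9,3)@(19, 7): e=[84,0,12] → .  [on edge]
    (7,4)@(15, 9): e=[12,48,36] → X
    (9,4)@(19, 9): e=[76,16,4] → X
    (10,4)@(21, 9): e=[108,0,-12] → .  [on edge]
  covered (10 px):
    . . . . . . . . . . .
    . . . . . . X . . . .
    . . . . . . . X . . .
    . . . . . . . X X . .
    . . . . . . . X X X .
    . . . . . . . X X . .
    . . . . . . . . X . .
    . . . . . . . . . . .
    . . . . . . . . . . .
    . . . . . . . . . . .
    . . . . . . . . . . .

Answer: "outside"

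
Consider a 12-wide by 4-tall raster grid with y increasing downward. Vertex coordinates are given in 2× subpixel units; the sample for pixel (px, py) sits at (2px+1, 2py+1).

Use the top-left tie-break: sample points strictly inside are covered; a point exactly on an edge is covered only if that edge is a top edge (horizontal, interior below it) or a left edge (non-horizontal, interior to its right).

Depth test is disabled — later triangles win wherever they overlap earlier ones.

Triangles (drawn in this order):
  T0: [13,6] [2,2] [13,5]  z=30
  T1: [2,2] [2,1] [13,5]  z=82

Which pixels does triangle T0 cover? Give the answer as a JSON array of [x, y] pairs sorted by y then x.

T0:
  2·area = 11
  edge (13, 6)→(2, 2): d=(-11,-4) top-left  bias=+0
  edge (2, 2)→(13, 5): d=(11,3) right/bottom  bias=-1
  edge (13, 5)→(13, 6): d=(0,1) right/bottom  bias=-1
    (6,0)@(13, 1): e=[55,-44,0] → ·  [on edge]
    (2,1)@(5, 3): e=[1,2,8] → █
    (3,1)@(7, 3): e=[9,-4,6] → ·
    (6,1)@(13, 3): e=[33,-22,0] → ·  [on edge]
    (2,2)@(5, 5): e=[-21,24,8] → ·
    (5,2)@(11, 5): e=[3,6,2] → █
    (6,2)@(13, 5): e=[11,0,0] → ·  [on edge]
    (5,3)@(11, 7): e=[-19,28,2] → ·
    (6,3)@(13, 7): e=[-11,22,0] → ·  [on edge]
  covered (2 px):
    · · · · · · · · · · · ·
    · · █ · · · · · · · · ·
    · · · · · █ · · · · · ·
    · · · · · · · · · · · ·
T1:
  2·area = 11
  edge (2, 2)→(2, 1): d=(0,-1) top-left  bias=+0
  edge (2, 1)→(13, 5): d=(11,4) right/bottom  bias=-1
  edge (13, 5)→(2, 2): d=(-11,-3) top-left  bias=+0
    (3,1)@(7, 3): e=[5,2,4] → █
    (4,1)@(9, 3): e=[7,-6,10] → ·
    (3,2)@(7, 5): e=[5,24,-18] → ·
    (6,2)@(13, 5): e=[11,0,0] → ·  [on edge]
  covered (1 px):
    · · · · · · · · · · · ·
    · · · █ · · · · · · · ·
    · · · · · · · · · · · ·
    · · · · · · · · · · · ·

Result: [[2,1],[5,2]]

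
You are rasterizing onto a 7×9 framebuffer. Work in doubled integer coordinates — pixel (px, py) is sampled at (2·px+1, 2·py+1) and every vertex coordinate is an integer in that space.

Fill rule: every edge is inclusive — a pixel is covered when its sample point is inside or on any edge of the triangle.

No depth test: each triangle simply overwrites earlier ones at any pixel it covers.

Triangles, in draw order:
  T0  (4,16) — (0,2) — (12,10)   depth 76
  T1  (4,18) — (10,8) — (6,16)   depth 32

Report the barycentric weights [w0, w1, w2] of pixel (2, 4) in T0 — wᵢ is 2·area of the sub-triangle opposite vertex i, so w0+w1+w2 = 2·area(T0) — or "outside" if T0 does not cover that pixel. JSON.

T0:
  2·area = 136
  edge (4, 16)→(0, 2): d=(-4,-14) inclusive
  edge (0, 2)→(12, 10): d=(12,8) inclusive
  edge (12, 10)→(4, 16): d=(-8,6) inclusive
    (0,1)@(1, 3): e=[10,4,122] → #
    (1,1)@(3, 3): e=[38,-12,110] → ·
    (0,2)@(1, 5): e=[2,28,106] → #
    (1,2)@(3, 5): e=[30,12,94] → #
    (2,2)@(5, 5): e=[58,-4,82] → ·
    (0,3)@(1, 7): e=[-6,52,90] → ·
    (1,3)@(3, 7): e=[22,36,78] → #
    (2,3)@(5, 7): e=[50,20,66] → #
    (3,3)@(7, 7): e=[78,4,54] → #
    (4,3)@(9, 7): e=[106,-12,42] → ·
    (1,4)@(3, 9): e=[14,60,62] → #
    (4,4)@(9, 9): e=[98,12,26] → #
  covered (17 px):
    · · · · · · ·
    # · · · · · ·
    # # · · · · ·
    · # # # · · ·
    · # # # # · ·
    · # # # # · ·
    · · # # · · ·
    · · # · · · ·
    · · · · · · ·
T1:
  2·area = 8
  edge (4, 18)→(10, 8): d=(6,-10) inclusive
  edge (10, 8)→(6, 16): d=(-4,8) inclusive
  edge (6, 16)→(4, 18): d=(-2,2) inclusive
    (6,1)@(13, 3): e=[0,-4,12] → ·  [on edge]
    (6,4)@(13, 9): e=[36,-28,0] → ·  [on edge]
    (5,5)@(11, 11): e=[28,-20,0] → ·  [on edge]
    (3,6)@(7, 13): e=[0,4,4] → #  [on edge]
    (4,6)@(9, 13): e=[20,-12,0] → ·  [on edge]
    (3,7)@(7, 15): e=[12,-4,0] → ·  [on edge]
    (2,8)@(5, 17): e=[4,4,0] → #  [on edge]
    (3,8)@(7, 17): e=[24,-12,-4] → ·
  covered (2 px):
    · · · · · · ·
    · · · · · · ·
    · · · · · · ·
    · · · · · · ·
    · · · · · · ·
    · · · · · · ·
    · · · # · · ·
    · · · · · · ·
    · · # · · · ·

Final: [44,50,42]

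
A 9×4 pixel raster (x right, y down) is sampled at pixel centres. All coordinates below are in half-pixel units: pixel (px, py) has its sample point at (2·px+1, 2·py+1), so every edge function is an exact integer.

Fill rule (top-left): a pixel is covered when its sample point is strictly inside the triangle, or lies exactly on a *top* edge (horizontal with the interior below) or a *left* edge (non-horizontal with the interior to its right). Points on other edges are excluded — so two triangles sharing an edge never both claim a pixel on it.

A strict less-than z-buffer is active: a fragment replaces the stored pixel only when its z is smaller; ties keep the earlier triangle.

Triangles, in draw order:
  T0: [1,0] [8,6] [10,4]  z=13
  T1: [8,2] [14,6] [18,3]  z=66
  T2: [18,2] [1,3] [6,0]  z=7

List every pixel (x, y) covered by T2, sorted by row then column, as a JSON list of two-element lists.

T0:
  2·area = 26  (B↔C swapped to make it positive)
  edge (1, 0)→(10, 4): d=(9,4) right/bottom  bias=-1
  edge (10, 4)→(8, 6): d=(-2,2) right/bottom  bias=-1
  edge (8, 6)→(1, 0): d=(-7,-6) top-left  bias=+0
    (1,0)@(3, 1): e=[1,20,5] → #
    (2,0)@(5, 1): e=[-7,16,17] → ·
    (6,0)@(13, 1): e=[-39,0,65] → ·  [on edge]
    (1,1)@(3, 3): e=[19,16,-9] → ·
    (2,1)@(5, 3): e=[11,12,3] → #
    (3,1)@(7, 3): e=[3,8,15] → #
    (4,1)@(9, 3): e=[-5,4,27] → ·
    (5,1)@(11, 3): e=[-13,0,39] → ·  [on edge]
    (2,2)@(5, 5): e=[29,8,-11] → ·
    (3,2)@(7, 5): e=[21,4,1] → #
    (4,2)@(9, 5): e=[13,0,13] → ·  [on edge]
    (3,3)@(7, 7): e=[39,0,-13] → ·  [on edge]
  covered (4 px):
    · # · · · · · · ·
    · · # # · · · · ·
    · · · # · · · · ·
    · · · · · · · · ·
T1:
  2·area = 34  (B↔C swapped to make it positive)
  edge (8, 2)→(18, 3): d=(10,1) right/bottom  bias=-1
  edge (18, 3)→(14, 6): d=(-4,3) right/bottom  bias=-1
  edge (14, 6)→(8, 2): d=(-6,-4) top-left  bias=+0
    (5,1)@(11, 3): e=[7,21,6] → #
    (6,1)@(13, 3): e=[5,15,14] → #
    (7,1)@(15, 3): e=[3,9,22] → #
    (8,1)@(17, 3): e=[1,3,30] → #
    (5,2)@(11, 5): e=[27,13,-6] → ·
    (6,2)@(13, 5): e=[25,7,2] → #
    (8,2)@(17, 5): e=[21,-5,18] → ·
    (6,3)@(13, 7): e=[45,-1,-10] → ·
    (7,3)@(15, 7): e=[43,-7,-2] → ·
  covered (6 px):
    · · · · · · · · ·
    · · · · · # # # #
    · · · · · · # # ·
    · · · · · · · · ·
T2:
  2·area = 46
  edge (18, 2)→(1, 3): d=(-17,1) right/bottom  bias=-1
  edge (1, 3)→(6, 0): d=(5,-3) top-left  bias=+0
  edge (6, 0)→(18, 2): d=(12,2) right/bottom  bias=-1
    (2,0)@(5, 1): e=[30,2,14] → #
    (3,0)@(7, 1): e=[28,8,10] → #
    (4,0)@(9, 1): e=[26,14,6] → #
    (5,0)@(11, 1): e=[24,20,2] → #
    (6,0)@(13, 1): e=[22,26,-2] → ·
    (0,1)@(1, 3): e=[0,0,46] → ·  [on edge]
    (2,1)@(5, 3): e=[-4,12,38] → ·
    (3,1)@(7, 3): e=[-6,18,34] → ·
    (4,1)@(9, 3): e=[-8,24,30] → ·
    (5,1)@(11, 3): e=[-10,30,26] → ·
  covered (4 px):
    · · # # # # · · ·
    · · · · · · · · ·
    · · · · · · · · ·
    · · · · · · · · ·

Final: [[2,0],[3,0],[4,0],[5,0]]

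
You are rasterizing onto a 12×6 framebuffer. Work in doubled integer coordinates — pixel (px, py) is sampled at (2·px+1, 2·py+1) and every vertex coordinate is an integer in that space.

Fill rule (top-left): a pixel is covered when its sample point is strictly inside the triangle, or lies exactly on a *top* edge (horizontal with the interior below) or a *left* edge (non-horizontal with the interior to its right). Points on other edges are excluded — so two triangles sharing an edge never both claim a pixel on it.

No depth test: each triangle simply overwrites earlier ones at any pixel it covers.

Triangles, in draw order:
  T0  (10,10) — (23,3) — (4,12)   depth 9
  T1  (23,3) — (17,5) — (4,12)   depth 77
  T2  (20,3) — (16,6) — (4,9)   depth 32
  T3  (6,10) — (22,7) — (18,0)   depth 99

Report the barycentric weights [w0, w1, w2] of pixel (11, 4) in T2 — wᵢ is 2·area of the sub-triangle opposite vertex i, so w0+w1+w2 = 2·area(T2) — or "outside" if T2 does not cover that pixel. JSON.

T0:
  2·area = 16  (B↔C swapped to make it positive)
  edge (10, 10)→(4, 12): d=(-6,2) right/bottom  bias=-1
  edge (4, 12)→(23, 3): d=(19,-9) top-left  bias=+0
  edge (23, 3)→(10, 10): d=(-13,7) right/bottom  bias=-1
    (11,1)@(23, 3): e=[16,0,0] → .  [on edge]
    (9,2)@(19, 5): e=[12,2,2] → X
    (10,2)@(21, 5): e=[8,20,-12] → .
    (7,3)@(15, 7): e=[8,4,4] → X
    (8,3)@(17, 7): e=[4,22,-10] → .
    (9,3)@(19, 7): e=[0,40,-24] → .  [on edge]
    (5,4)@(11, 9): e=[4,6,6] → X
    (6,4)@(13, 9): e=[0,24,-8] → .  [on edge]
    (7,4)@(15, 9): e=[-4,42,-22] → .
    (3,5)@(7, 11): e=[0,8,8] → .  [on edge]
    (5,5)@(11, 11): e=[-8,44,-20] → .
  covered (3 px):
    . . . . . . . . . . . .
    . . . . . . . . . . . .
    . . . . . . . . . X . .
    . . . . . . . X . . . .
    . . . . . X . . . . . .
    . . . . . . . . . . . .
T1:
  2·area = 16  (B↔C swapped to make it positive)
  edge (23, 3)→(4, 12): d=(-19,9) right/bottom  bias=-1
  edge (4, 12)→(17, 5): d=(13,-7) top-left  bias=+0
  edge (17, 5)→(23, 3): d=(6,-2) top-left  bias=+0
    (11,1)@(23, 3): e=[0,16,0] → .  [on edge]
    (8,2)@(17, 5): e=[16,0,0] → X  [on edge]
    (9,2)@(19, 5): e=[-2,14,4] → .
    (5,3)@(11, 7): e=[32,-16,0] → .  [on edge]
    (8,3)@(17, 7): e=[-22,26,12] → .
    (2,4)@(5, 9): e=[48,-32,0] → .  [on edge]
  covered (1 px):
    . . . . . . . . . . . .
    . . . . . . . . . . . .
    . . . . . . . . X . . .
    . . . . . . . . . . . .
    . . . . . . . . . . . .
    . . . . . . . . . . . .
T2:
  2·area = 24
  edge (20, 3)→(16, 6): d=(-4,3) right/bottom  bias=-1
  edge (16, 6)→(4, 9): d=(-12,3) right/bottom  bias=-1
  edge (4, 9)→(20, 3): d=(16,-6) top-left  bias=+0
    (7,2)@(15, 5): e=[7,15,2] → X
    (8,2)@(17, 5): e=[1,9,14] → X
    (9,2)@(19, 5): e=[-5,3,26] → .
    (5,3)@(11, 7): e=[11,3,10] → X
    (6,3)@(13, 7): e=[5,-3,22] → .
    (7,3)@(15, 7): e=[-1,-9,34] → .
    (8,3)@(17, 7): e=[-7,-15,46] → .
    (5,4)@(11, 9): e=[3,-21,42] → .
  covered (3 px):
    . . . . . . . . . . . .
    . . . . . . . . . . . .
    . . . . . . . X X . . .
    . . . . . X . . . . . .
    . . . . . . . . . . . .
    . . . . . . . . . . . .
T3:
  2·area = 124  (B↔C swapped to make it positive)
  edge (6, 10)→(18, 0): d=(12,-10) top-left  bias=+0
  edge (18, 0)→(22, 7): d=(4,7) right/bottom  bias=-1
  edge (22, 7)→(6, 10): d=(-16,3) right/bottom  bias=-1
    (8,0)@(17, 1): e=[2,11,111] → X
    (9,0)@(19, 1): e=[22,-3,105] → .
    (7,1)@(15, 3): e=[6,33,85] → X
    (9,1)@(19, 3): e=[46,5,73] → X
    (10,1)@(21, 3): e=[66,-9,67] → .
    (6,2)@(13, 5): e=[10,55,59] → X
    (10,2)@(21, 5): e=[90,-1,35] → .
    (5,3)@(11, 7): e=[14,77,33] → X
    (10,3)@(21, 7): e=[114,7,3] → X
    (11,3)@(23, 7): e=[134,-7,-3] → .
    (4,4)@(9, 9): e=[18,99,7] → X
    (6,4)@(13, 9): e=[58,71,-5] → .
  covered (16 px):
    . . . . . . . . X . . .
    . . . . . . . X X X . .
    . . . . . . X X X X . .
    . . . . . X X X X X X .
    . . . . X X . . . . . .
    . . . . . . . . . . . .

Answer: "outside"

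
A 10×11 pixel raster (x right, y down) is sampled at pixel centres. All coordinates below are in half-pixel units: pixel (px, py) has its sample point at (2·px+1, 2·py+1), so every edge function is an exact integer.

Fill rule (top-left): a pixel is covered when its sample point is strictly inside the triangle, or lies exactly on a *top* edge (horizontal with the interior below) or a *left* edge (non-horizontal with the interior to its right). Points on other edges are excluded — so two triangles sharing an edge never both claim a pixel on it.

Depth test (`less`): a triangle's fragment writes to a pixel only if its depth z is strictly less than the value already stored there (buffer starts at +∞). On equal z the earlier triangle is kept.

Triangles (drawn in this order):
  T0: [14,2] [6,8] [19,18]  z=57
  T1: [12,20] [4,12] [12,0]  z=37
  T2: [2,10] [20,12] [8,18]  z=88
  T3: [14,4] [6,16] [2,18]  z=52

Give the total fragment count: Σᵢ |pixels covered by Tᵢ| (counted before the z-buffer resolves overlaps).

T0:
  2·area = 158  (B↔C swapped to make it positive)
  edge (14, 2)→(19, 18): d=(5,16) right/bottom  bias=-1
  edge (19, 18)→(6, 8): d=(-13,-10) top-left  bias=+0
  edge (6, 8)→(14, 2): d=(8,-6) top-left  bias=+0
    (6,1)@(13, 3): e=[21,135,2] → █
    (7,1)@(15, 3): e=[-11,155,14] → ·
    (5,2)@(11, 5): e=[63,89,6] → █
    (7,2)@(15, 5): e=[-1,129,30] → ·
    (4,3)@(9, 7): e=[105,43,10] → █
    (7,3)@(15, 7): e=[9,103,46] → █
    (8,3)@(17, 7): e=[-23,123,58] → ·
    (4,4)@(9, 9): e=[115,17,26] → █
    (8,4)@(17, 9): e=[-13,97,74] → ·
    (4,5)@(9, 11): e=[125,-9,42] → ·
    (5,5)@(11, 11): e=[93,11,54] → █
    (8,5)@(17, 11): e=[-3,71,90] → ·
  covered (18 px):
    · · · · · · · · · ·
    · · · · · · █ · · ·
    · · · · · █ █ · · ·
    · · · · █ █ █ █ · ·
    · · · · █ █ █ █ · ·
    · · · · · █ █ █ · ·
    · · · · · · █ █ █ ·
    · · · · · · · · █ ·
    · · · · · · · · · ·
    · · · · · · · · · ·
    · · · · · · · · · ·
T1:
  2·area = 160
  edge (12, 20)→(4, 12): d=(-8,-8) top-left  bias=+0
  edge (4, 12)→(12, 0): d=(8,-12) top-left  bias=+0
  edge (12, 0)→(12, 20): d=(0,20) right/bottom  bias=-1
    (5,1)@(11, 3): e=[128,12,20] → █
    (6,1)@(13, 3): e=[144,36,-20] → ·
    (4,2)@(9, 5): e=[96,4,60] → █
    (6,2)@(13, 5): e=[128,52,-20] → ·
    (4,3)@(9, 7): e=[80,20,60] → █
    (6,3)@(13, 7): e=[112,68,-20] → ·
    (0,4)@(1, 9): e=[0,-60,220] → ·  [on edge]
    (3,4)@(7, 9): e=[48,12,100] → █
    (6,4)@(13, 9): e=[96,84,-20] → ·
    (1,5)@(3, 11): e=[0,-20,180] → ·  [on edge]
    (2,5)@(5, 11): e=[16,4,140] → █
    (6,5)@(13, 11): e=[80,100,-20] → ·
    (2,6)@(5, 13): e=[0,20,140] → █  [on edge]
    (3,7)@(7, 15): e=[0,60,100] → █  [on edge]
    (4,8)@(9, 17): e=[0,100,60] → █  [on edge]
    (5,9)@(11, 19): e=[0,140,20] → █  [on edge]
    (6,10)@(13, 21): e=[0,180,-20] → ·  [on edge]
  covered (22 px):
    · · · · · · · · · ·
    · · · · · █ · · · ·
    · · · · █ █ · · · ·
    · · · · █ █ · · · ·
    · · · █ █ █ · · · ·
    · · █ █ █ █ · · · ·
    · · █ █ █ █ · · · ·
    · · · █ █ █ · · · ·
    · · · · █ █ · · · ·
    · · · · · █ · · · ·
    · · · · · · · · · ·
T2:
  2·area = 132
  edge (2, 10)→(20, 12): d=(18,2) right/bottom  bias=-1
  edge (20, 12)→(8, 18): d=(-12,6) right/bottom  bias=-1
  edge (8, 18)→(2, 10): d=(-6,-8) top-left  bias=+0
    (1,5)@(3, 11): e=[16,114,2] → █
    (2,5)@(5, 11): e=[12,102,18] → █
    (3,5)@(7, 11): e=[8,90,34] → █
    (4,5)@(9, 11): e=[4,78,50] → █
    (5,5)@(11, 11): e=[0,66,66] → ·  [on edge]
    (1,6)@(3, 13): e=[52,90,-10] → ·
    (2,6)@(5, 13): e=[48,78,6] → █
    (5,6)@(11, 13): e=[36,42,54] → █
    (6,6)@(13, 13): e=[32,30,70] → █
    (7,6)@(15, 13): e=[28,18,86] → █
    (8,6)@(17, 13): e=[24,6,102] → █
    (9,6)@(19, 13): e=[20,-6,118] → ·
  covered (16 px):
    · · · · · · · · · ·
    · · · · · · · · · ·
    · · · · · · · · · ·
    · · · · · · · · · ·
    · · · · · · · · · ·
    · █ █ █ █ · · · · ·
    · · █ █ █ █ █ █ █ ·
    · · · █ █ █ █ · · ·
    · · · · █ · · · · ·
    · · · · · · · · · ·
    · · · · · · · · · ·
T3:
  2·area = 32
  edge (14, 4)→(6, 16): d=(-8,12) right/bottom  bias=-1
  edge (6, 16)→(2, 18): d=(-4,2) right/bottom  bias=-1
  edge (2, 18)→(14, 4): d=(12,-14) top-left  bias=+0
    (4,5)@(9, 11): e=[4,14,14] → █
    (5,5)@(11, 11): e=[-20,10,42] → ·
    (3,6)@(7, 13): e=[12,10,10] → █
    (4,6)@(9, 13): e=[-12,6,38] → ·
    (2,7)@(5, 15): e=[20,6,6] → █
    (3,7)@(7, 15): e=[-4,2,34] → ·
    (1,8)@(3, 17): e=[28,2,2] → █
    (2,8)@(5, 17): e=[4,-2,30] → ·
    (1,9)@(3, 19): e=[12,-6,26] → ·
  covered (4 px):
    · · · · · · · · · ·
    · · · · · · · · · ·
    · · · · · · · · · ·
    · · · · · · · · · ·
    · · · · · · · · · ·
    · · · · █ · · · · ·
    · · · █ · · · · · ·
    · · █ · · · · · · ·
    · █ · · · · · · · ·
    · · · · · · · · · ·
    · · · · · · · · · ·

Answer: 60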